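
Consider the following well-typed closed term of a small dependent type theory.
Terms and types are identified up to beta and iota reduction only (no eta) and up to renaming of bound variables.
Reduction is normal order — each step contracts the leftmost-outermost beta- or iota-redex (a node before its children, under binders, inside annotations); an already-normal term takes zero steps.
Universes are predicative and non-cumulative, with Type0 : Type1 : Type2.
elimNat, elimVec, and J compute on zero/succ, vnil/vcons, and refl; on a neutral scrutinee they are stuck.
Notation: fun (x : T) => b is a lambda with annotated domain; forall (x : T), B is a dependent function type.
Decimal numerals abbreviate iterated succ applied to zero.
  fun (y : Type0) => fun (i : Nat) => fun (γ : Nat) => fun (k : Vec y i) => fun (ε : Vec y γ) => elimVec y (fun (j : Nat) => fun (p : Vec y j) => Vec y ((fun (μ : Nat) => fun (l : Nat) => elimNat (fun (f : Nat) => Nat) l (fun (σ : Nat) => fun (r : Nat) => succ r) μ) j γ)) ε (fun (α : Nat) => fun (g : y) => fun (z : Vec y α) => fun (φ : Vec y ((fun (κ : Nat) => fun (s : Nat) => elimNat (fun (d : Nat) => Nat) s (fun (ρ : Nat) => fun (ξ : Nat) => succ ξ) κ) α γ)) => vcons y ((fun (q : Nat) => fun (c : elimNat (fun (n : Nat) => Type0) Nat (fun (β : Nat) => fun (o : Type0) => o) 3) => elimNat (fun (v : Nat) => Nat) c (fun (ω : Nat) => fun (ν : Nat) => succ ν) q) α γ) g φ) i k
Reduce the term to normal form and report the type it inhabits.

reduced normal form:
  fun (y : Type0) => fun (i : Nat) => fun (γ : Nat) => fun (k : Vec y i) => fun (ε : Vec y γ) => elimVec y (fun (j : Nat) => fun (p : Vec y j) => Vec y (elimNat (fun (μ : Nat) => Nat) γ (fun (l : Nat) => fun (f : Nat) => succ f) j)) ε (fun (σ : Nat) => fun (r : y) => fun (α : Vec y σ) => fun (g : Vec y (elimNat (fun (z : Nat) => Nat) γ (fun (φ : Nat) => fun (κ : Nat) => succ κ) σ)) => vcons y (elimNat (fun (s : Nat) => Nat) γ (fun (d : Nat) => fun (ρ : Nat) => succ ρ) σ) r g) i k
inferred type:
  forall (y : Type0), forall (i : Nat), forall (γ : Nat), forall (k : Vec y i), forall (ε : Vec y γ), Vec y (elimNat (fun (j : Nat) => Nat) γ (fun (p : Nat) => fun (μ : Nat) => succ μ) i)


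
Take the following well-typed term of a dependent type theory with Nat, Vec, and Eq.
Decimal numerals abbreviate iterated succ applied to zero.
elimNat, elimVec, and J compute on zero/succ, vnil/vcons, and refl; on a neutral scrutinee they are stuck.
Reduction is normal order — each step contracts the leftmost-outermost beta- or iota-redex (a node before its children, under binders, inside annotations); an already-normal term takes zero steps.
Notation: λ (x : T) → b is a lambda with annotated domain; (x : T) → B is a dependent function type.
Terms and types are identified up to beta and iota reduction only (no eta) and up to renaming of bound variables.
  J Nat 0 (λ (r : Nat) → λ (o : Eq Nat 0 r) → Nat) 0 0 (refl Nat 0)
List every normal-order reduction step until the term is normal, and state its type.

normal-order reduction:
  J Nat 0 (λ (r : Nat) → λ (o : Eq Nat 0 r) → Nat) 0 0 (refl Nat 0)
  ~> 0
type:
  Nat


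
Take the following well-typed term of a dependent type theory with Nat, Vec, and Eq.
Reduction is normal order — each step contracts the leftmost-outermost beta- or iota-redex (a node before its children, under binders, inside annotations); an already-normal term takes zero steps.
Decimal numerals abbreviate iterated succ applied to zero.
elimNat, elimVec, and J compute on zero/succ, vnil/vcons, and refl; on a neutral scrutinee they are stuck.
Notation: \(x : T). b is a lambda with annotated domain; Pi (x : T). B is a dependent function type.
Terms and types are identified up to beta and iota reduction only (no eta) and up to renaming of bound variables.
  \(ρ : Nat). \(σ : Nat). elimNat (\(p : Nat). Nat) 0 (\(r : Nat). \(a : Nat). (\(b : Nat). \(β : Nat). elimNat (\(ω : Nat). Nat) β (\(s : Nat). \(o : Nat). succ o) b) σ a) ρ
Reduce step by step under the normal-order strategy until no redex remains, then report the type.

normal-order reduction sequence:
  \(ρ : Nat). \(σ : Nat). elimNat (\(p : Nat). Nat) 0 (\(r : Nat). \(a : Nat). (\(b : Nat). \(β : Nat). elimNat (\(ω : Nat). Nat) β (\(s : Nat). \(o : Nat). succ o) b) σ a) ρ
  ~> \(ρ : Nat). \(σ : Nat). elimNat (\(p : Nat). Nat) 0 (\(r : Nat). \(a : Nat). (\(b : Nat). elimNat (\(β : Nat). Nat) b (\(ω : Nat). \(s : Nat). succ s) σ) a) ρ
  ~> \(ρ : Nat). \(σ : Nat). elimNat (\(p : Nat). Nat) 0 (\(r : Nat). \(a : Nat). elimNat (\(b : Nat). Nat) a (\(β : Nat). \(ω : Nat). succ ω) σ) ρ
the term's type:
  Pi (ρ : Nat). Pi (σ : Nat). Nat


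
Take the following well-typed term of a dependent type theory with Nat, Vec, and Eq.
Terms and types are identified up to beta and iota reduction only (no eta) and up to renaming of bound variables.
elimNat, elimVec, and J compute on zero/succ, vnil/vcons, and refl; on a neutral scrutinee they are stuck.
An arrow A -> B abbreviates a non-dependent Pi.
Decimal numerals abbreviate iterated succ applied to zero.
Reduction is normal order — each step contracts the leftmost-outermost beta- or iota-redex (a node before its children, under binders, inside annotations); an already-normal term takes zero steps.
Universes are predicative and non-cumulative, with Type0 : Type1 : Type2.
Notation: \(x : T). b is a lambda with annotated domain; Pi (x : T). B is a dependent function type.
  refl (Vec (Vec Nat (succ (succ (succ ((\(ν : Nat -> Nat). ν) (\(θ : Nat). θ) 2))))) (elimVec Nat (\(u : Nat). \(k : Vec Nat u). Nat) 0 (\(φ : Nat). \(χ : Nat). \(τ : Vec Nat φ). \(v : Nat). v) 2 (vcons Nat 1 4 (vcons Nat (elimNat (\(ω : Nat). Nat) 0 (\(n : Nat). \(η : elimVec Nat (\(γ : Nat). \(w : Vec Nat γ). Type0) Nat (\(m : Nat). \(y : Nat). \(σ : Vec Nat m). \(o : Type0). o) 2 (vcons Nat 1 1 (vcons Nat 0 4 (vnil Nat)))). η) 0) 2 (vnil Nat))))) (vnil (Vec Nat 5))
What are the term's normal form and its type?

resulting normal form:
  refl (Vec (Vec Nat 5) 0) (vnil (Vec Nat 5))
inferred type:
  Eq (Vec (Vec Nat 5) 0) (vnil (Vec Nat 5)) (vnil (Vec Nat 5))
observation: normalization takes exactly 13 steps under the normal-order strategy.


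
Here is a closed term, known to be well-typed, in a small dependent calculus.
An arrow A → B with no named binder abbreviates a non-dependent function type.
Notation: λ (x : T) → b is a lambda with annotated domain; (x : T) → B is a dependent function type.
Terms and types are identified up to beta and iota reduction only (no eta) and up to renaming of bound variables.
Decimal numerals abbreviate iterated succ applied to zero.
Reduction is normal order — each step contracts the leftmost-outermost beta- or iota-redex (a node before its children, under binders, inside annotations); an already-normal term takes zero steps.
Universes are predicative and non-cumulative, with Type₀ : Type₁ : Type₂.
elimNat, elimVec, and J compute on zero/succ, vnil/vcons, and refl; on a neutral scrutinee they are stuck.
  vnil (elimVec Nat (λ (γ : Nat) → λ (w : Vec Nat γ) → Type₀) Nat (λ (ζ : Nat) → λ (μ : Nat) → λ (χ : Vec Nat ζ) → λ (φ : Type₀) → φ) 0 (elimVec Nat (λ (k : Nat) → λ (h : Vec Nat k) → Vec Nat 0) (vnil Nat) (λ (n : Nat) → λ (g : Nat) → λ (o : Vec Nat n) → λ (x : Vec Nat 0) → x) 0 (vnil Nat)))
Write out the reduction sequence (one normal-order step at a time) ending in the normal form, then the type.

normal-order reduction:
  vnil (elimVec Nat (λ (γ : Nat) → λ (w : Vec Nat γ) → Type₀) Nat (λ (ζ : Nat) → λ (μ : Nat) → λ (χ : Vec Nat ζ) → λ (φ : Type₀) → φ) 0 (elimVec Nat (λ (k : Nat) → λ (h : Vec Nat k) → Vec Nat 0) (vnil Nat) (λ (n : Nat) → λ (g : Nat) → λ (o : Vec Nat n) → λ (x : Vec Nat 0) → x) 0 (vnil Nat)))
  ~> vnil (elimVec Nat (λ (γ : Nat) → λ (w : Vec Nat γ) → Type₀) Nat (λ (ζ : Nat) → λ (μ : Nat) → λ (χ : Vec Nat ζ) → λ (φ : Type₀) → φ) 0 (vnil Nat))
  ~> vnil Nat
inferred type:
  Vec Nat 0


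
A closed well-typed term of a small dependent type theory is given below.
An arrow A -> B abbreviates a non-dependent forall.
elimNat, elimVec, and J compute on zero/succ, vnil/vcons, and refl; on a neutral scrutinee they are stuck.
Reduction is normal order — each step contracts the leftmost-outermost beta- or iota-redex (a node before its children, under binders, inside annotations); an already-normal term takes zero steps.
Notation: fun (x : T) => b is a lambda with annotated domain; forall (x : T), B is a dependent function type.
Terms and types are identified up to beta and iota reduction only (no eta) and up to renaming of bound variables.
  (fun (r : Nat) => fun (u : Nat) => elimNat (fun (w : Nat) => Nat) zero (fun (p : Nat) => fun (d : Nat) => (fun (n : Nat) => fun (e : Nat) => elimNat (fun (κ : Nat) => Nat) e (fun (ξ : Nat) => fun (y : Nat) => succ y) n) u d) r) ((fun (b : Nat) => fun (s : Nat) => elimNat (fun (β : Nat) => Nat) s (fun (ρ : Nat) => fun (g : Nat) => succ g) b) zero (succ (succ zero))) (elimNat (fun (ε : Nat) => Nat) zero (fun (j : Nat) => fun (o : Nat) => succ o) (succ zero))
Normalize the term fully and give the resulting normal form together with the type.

resulting normal form:
  succ (succ zero)
the term's type:
  Nat
observation: the term reaches its normal form after 22 normal-order steps.


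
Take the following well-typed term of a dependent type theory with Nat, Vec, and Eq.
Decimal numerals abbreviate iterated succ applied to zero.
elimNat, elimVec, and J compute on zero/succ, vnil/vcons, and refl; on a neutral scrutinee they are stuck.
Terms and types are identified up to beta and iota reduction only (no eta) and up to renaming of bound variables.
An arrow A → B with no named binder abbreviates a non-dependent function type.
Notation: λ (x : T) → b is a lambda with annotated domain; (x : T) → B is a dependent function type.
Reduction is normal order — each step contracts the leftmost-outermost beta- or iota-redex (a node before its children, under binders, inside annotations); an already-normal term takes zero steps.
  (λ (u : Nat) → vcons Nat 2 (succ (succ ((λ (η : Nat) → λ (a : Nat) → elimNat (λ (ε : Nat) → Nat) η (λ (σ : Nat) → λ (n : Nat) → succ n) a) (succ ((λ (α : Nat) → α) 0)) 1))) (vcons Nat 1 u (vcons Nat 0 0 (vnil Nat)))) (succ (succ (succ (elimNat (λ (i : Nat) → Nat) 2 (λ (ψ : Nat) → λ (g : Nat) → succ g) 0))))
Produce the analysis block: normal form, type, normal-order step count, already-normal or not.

resulting normal form:
  vcons Nat 2 4 (vcons Nat 1 5 (vcons Nat 0 0 (vnil Nat)))
the term's type:
  Vec Nat 3
steps to reach normal form (normal order): 9
started in normal form: no
first redex: a beta-redex


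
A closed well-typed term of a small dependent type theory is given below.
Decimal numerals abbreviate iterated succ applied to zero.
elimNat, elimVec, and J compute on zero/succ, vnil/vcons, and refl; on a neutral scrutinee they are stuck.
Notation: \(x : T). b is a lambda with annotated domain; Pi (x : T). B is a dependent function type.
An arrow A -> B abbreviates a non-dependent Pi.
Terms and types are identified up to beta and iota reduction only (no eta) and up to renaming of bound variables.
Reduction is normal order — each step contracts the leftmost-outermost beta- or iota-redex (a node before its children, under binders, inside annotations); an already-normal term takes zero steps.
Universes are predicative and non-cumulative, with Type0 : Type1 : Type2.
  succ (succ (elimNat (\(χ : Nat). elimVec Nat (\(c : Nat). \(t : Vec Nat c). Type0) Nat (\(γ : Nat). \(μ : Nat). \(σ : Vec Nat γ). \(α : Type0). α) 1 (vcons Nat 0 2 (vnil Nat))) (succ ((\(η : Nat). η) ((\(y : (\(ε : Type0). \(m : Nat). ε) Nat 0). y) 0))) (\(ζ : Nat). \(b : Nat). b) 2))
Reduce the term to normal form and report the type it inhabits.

normal form:
  3
type:
  Nat
observation: the first redex contracted is an elimNat iota-redex; the normal form is reached in 9 normal-order steps.


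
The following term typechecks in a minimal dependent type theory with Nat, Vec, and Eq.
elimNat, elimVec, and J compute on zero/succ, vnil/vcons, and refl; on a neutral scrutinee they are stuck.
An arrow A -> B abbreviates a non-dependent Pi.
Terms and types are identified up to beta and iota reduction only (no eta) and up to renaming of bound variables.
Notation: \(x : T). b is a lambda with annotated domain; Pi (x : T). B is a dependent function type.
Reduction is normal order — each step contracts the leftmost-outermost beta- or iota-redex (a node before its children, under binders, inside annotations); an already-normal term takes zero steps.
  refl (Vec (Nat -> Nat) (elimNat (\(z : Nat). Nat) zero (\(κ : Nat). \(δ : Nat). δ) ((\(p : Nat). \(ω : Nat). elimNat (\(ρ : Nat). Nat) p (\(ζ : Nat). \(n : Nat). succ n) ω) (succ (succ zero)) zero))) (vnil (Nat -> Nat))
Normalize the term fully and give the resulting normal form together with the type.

resulting normal form:
  refl (Vec (Nat -> Nat) zero) (vnil (Nat -> Nat))
inferred type:
  Eq (Vec (Nat -> Nat) zero) (vnil (Nat -> Nat)) (vnil (Nat -> Nat))
observation: normalization takes exactly 10 steps under the normal-order strategy.


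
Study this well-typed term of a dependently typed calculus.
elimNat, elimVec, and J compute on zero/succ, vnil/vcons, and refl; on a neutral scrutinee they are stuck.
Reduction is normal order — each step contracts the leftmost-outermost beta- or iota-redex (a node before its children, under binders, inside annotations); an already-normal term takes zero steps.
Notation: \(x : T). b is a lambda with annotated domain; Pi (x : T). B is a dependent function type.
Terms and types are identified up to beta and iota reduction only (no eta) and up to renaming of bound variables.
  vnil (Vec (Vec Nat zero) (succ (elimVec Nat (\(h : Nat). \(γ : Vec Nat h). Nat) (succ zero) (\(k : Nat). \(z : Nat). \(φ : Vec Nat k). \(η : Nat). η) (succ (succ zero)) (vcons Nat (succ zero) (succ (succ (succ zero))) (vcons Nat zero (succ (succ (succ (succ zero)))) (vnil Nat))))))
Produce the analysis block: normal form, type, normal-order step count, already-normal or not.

resulting normal form:
  vnil (Vec (Vec Nat zero) (succ (succ zero)))
type:
  Vec (Vec (Vec Nat zero) (succ (succ zero))) zero
normal-order step count: 11
already normal: no
first contracted redex: an elimVec iota-redex


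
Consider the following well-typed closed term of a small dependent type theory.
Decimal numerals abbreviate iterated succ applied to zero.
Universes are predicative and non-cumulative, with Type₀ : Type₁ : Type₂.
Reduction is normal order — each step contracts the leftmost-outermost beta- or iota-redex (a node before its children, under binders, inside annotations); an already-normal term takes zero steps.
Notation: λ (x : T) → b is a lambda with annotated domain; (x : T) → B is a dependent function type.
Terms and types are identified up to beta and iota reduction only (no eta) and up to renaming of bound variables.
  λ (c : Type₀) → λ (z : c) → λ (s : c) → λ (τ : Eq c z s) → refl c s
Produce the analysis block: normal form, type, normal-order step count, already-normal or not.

resulting normal form:
  λ (c : Type₀) → λ (z : c) → λ (s : c) → λ (τ : Eq c z s) → refl c s
type:
  (c : Type₀) → (z : c) → (s : c) → (τ : Eq c z s) → Eq c s s
steps to reach normal form (normal order): 0
started in normal form: yes


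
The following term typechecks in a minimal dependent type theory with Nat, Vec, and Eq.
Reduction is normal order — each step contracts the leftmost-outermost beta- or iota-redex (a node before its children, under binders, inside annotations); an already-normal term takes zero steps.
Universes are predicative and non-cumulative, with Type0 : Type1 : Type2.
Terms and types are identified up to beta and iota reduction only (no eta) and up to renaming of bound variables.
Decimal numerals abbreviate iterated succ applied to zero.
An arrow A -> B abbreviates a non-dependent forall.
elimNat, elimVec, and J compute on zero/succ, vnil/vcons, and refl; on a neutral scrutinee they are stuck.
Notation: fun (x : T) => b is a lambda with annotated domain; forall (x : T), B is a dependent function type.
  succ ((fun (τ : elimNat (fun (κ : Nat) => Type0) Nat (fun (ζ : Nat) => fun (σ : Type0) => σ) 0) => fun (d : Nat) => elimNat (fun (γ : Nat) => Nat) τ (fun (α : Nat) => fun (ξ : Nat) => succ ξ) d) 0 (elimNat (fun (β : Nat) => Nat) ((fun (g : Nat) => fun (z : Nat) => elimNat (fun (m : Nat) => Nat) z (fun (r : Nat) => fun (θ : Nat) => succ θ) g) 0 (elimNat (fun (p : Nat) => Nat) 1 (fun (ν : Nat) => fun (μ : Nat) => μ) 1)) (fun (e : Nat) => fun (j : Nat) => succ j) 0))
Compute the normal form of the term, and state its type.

resulting normal form:
  2
the term's type:
  Nat
observation: reduction starts at a beta-redex, and 14 normal-order steps reach the normal form.


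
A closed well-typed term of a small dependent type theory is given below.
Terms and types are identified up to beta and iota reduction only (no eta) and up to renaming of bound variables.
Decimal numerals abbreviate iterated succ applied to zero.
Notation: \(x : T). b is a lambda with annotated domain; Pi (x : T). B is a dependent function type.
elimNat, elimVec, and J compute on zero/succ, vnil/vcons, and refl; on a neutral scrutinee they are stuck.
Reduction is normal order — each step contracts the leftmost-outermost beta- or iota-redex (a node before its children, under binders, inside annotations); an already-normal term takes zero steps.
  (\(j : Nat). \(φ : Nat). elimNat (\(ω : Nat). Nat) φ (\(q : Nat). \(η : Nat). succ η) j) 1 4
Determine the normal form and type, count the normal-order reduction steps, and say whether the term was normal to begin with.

resulting normal form:
  5
inferred type:
  Nat
steps to reach normal form (normal order): 6
term was already normal: no
first contracted redex: a beta-redex


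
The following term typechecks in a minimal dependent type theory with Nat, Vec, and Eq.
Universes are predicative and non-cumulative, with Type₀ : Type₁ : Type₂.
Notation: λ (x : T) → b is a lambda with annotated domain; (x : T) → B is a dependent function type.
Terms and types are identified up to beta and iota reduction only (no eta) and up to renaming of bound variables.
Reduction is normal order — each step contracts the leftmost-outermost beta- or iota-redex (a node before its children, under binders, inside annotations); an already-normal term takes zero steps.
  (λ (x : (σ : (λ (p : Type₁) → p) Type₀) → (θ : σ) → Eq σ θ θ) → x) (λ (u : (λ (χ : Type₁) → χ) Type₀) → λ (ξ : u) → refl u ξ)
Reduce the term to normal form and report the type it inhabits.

reduced normal form:
  λ (x : Type₀) → λ (σ : x) → refl x σ
inferred type:
  (x : Type₀) → (σ : x) → Eq x σ σ


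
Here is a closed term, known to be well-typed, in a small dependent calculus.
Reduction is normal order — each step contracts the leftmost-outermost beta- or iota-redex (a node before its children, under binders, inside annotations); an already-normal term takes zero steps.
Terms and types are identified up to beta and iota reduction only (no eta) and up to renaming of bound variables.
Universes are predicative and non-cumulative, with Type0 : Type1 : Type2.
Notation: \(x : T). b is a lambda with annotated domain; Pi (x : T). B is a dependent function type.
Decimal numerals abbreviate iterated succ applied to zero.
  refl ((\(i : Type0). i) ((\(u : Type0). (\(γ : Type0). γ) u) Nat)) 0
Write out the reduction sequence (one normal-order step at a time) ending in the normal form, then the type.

reduction (normal order):
  refl ((\(i : Type0). i) ((\(u : Type0). (\(γ : Type0). γ) u) Nat)) 0
  ~> refl ((\(i : Type0). (\(u : Type0). u) i) Nat) 0
  ~> refl ((\(i : Type0). i) Nat) 0
  ~> refl Nat 0
inferred type:
  Eq Nat 0 0


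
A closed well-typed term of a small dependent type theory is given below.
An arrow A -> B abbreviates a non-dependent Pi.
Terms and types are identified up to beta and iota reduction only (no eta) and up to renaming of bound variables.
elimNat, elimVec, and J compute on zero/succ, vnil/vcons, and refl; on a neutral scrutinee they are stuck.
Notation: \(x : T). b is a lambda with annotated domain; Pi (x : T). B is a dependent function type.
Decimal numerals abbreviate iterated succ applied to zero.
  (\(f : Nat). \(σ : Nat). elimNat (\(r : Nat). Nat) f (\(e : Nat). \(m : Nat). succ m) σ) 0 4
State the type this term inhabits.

the term's type:
  Nat


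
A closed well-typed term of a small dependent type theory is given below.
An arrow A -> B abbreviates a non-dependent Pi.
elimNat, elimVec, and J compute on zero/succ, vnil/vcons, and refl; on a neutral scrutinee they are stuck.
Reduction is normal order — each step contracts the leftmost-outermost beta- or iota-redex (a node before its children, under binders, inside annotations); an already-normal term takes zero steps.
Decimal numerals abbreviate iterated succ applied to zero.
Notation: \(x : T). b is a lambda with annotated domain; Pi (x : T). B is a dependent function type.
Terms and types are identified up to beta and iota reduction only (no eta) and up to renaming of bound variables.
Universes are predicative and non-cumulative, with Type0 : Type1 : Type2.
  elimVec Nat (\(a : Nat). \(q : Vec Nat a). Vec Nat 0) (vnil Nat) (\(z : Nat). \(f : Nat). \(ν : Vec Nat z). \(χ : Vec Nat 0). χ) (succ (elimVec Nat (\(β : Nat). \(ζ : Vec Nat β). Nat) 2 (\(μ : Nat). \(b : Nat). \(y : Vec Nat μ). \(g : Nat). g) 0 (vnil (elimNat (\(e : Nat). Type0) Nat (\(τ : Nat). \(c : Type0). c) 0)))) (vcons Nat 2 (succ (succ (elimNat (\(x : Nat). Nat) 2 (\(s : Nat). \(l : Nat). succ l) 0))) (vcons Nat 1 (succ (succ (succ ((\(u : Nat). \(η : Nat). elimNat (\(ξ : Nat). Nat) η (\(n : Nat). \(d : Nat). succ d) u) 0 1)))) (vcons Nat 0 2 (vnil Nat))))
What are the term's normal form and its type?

reduced normal form:
  vnil Nat
inferred type:
  Vec Nat 0
observation: the term reaches its normal form after 16 normal-order steps.


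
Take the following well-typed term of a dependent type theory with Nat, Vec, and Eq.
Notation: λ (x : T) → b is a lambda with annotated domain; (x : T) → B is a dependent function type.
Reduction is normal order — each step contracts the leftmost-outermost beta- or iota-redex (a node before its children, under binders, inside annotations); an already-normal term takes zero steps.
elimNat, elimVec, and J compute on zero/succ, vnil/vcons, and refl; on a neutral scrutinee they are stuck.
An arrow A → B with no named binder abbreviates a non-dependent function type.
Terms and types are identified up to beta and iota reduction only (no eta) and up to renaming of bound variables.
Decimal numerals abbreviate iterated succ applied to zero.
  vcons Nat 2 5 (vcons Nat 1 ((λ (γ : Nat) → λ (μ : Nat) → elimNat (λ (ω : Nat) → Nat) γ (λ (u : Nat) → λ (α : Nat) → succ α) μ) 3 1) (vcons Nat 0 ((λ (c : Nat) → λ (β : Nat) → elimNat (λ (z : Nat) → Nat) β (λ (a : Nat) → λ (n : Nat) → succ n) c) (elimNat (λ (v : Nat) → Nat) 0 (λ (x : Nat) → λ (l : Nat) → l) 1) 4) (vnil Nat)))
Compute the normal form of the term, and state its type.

normal form:
  vcons Nat 2 5 (vcons Nat 1 4 (vcons Nat 0 4 (vnil Nat)))
inferred type:
  Vec Nat 3
observation: the term reaches its normal form after 13 normal-order steps.


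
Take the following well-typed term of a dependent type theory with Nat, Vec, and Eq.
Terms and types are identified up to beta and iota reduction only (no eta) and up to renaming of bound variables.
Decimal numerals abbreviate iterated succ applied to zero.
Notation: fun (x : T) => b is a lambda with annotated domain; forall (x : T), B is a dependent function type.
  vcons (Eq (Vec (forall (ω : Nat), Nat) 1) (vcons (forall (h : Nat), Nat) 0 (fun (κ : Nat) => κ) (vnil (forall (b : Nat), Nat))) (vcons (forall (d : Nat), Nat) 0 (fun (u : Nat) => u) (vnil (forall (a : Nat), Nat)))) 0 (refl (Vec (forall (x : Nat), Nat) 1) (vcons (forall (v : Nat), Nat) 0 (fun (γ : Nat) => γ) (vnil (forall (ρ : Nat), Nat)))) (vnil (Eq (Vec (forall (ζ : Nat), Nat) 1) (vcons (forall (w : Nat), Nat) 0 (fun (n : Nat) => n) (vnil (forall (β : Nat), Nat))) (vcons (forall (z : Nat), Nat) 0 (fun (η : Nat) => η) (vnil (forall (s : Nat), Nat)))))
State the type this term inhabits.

inferred type:
  Vec (Eq (Vec (forall (ω : Nat), Nat) 1) (vcons (forall (h : Nat), Nat) 0 (fun (κ : Nat) => κ) (vnil (forall (b : Nat), Nat))) (vcons (forall (d : Nat), Nat) 0 (fun (u : Nat) => u) (vnil (forall (a : Nat), Nat)))) 1


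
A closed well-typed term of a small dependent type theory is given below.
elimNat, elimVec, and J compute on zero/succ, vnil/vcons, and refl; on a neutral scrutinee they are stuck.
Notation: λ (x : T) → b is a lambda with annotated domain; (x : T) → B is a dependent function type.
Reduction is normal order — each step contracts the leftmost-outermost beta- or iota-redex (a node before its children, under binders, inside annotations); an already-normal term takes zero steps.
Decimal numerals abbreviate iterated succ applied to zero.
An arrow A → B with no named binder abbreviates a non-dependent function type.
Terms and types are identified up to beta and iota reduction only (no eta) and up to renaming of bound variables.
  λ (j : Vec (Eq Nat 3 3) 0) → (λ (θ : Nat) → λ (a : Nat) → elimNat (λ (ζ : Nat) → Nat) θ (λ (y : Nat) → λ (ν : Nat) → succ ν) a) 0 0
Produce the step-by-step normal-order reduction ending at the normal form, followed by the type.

reduction (normal order):
  λ (j : Vec (Eq Nat 3 3) 0) → (λ (θ : Nat) → λ (a : Nat) → elimNat (λ (ζ : Nat) → Nat) θ (λ (y : Nat) → λ (ν : Nat) → succ ν) a) 0 0
  ~> λ (j : Vec (Eq Nat 3 3) 0) → (λ (θ : Nat) → elimNat (λ (a : Nat) → Nat) 0 (λ (ζ : Nat) → λ (y : Nat) → succ y) θ) 0
  ~> λ (j : Vec (Eq Nat 3 3) 0) → elimNat (λ (θ : Nat) → Nat) 0 (λ (a : Nat) → λ (ζ : Nat) → succ ζ) 0
  ~> λ (j : Vec (Eq Nat 3 3) 0) → 0
the term's type:
  Vec (Eq Nat 3 3) 0 → Nat


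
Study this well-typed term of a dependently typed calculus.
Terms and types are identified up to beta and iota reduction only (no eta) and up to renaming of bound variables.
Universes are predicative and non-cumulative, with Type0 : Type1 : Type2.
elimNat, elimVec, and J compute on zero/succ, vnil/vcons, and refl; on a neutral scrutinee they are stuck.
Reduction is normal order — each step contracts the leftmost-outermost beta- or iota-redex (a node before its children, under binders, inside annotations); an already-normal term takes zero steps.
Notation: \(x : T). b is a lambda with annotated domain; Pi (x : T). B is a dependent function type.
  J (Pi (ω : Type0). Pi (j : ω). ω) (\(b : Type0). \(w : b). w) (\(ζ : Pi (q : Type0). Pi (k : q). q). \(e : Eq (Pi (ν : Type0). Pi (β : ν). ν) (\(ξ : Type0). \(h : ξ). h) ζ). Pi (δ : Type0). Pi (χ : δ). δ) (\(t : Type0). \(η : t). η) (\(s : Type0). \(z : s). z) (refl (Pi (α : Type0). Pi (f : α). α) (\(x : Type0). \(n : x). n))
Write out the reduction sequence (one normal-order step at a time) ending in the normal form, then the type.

reduction (normal order):
  J (Pi (ω : Type0). Pi (j : ω). ω) (\(b : Type0). \(w : b). w) (\(ζ : Pi (q : Type0). Pi (k : q). q). \(e : Eq (Pi (ν : Type0). Pi (β : ν). ν) (\(ξ : Type0). \(h : ξ). h) ζ). Pi (δ : Type0). Pi (χ : δ). δ) (\(t : Type0). \(η : t). η) (\(s : Type0). \(z : s). z) (refl (Pi (α : Type0). Pi (f : α). α) (\(x : Type0). \(n : x). n))
  ~> \(ω : Type0). \(j : ω). j
type:
  Pi (ω : Type0). Pi (j : ω). ω


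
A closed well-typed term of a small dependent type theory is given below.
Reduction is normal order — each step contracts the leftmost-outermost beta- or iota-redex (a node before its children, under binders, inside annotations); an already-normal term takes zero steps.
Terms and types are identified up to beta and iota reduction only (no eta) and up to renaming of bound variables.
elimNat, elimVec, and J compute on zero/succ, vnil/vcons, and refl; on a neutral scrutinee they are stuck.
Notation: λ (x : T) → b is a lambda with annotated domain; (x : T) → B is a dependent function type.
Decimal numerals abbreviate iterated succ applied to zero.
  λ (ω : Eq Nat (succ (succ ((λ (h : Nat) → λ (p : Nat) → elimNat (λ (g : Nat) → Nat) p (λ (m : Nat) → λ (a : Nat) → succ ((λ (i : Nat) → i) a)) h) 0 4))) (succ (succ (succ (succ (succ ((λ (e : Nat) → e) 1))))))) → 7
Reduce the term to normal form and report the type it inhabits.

normal form:
  λ (ω : Eq Nat 6 6) → 7
the term's type:
  (ω : Eq Nat 6 6) → Nat
observation: normalization takes exactly 4 steps under the normal-order strategy.


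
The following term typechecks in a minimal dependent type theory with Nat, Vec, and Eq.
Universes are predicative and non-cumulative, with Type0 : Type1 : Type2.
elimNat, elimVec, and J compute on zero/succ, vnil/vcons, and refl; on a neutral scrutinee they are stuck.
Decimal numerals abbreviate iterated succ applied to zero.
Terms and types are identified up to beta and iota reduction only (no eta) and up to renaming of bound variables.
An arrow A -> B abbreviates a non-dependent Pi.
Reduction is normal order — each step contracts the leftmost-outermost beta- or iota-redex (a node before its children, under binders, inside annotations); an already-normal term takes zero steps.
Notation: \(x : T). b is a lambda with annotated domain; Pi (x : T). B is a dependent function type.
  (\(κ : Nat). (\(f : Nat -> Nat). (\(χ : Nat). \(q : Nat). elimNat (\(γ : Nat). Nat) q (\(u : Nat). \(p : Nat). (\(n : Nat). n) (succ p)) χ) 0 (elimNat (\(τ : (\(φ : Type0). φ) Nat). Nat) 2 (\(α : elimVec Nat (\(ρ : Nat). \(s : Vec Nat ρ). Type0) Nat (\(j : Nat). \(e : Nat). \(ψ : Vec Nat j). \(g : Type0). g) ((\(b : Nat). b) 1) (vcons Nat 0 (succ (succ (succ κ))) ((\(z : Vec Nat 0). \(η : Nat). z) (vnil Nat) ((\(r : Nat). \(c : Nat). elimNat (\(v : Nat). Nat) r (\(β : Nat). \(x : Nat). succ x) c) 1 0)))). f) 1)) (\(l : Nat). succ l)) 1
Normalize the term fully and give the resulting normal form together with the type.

reduced normal form:
  3
inferred type:
  Nat


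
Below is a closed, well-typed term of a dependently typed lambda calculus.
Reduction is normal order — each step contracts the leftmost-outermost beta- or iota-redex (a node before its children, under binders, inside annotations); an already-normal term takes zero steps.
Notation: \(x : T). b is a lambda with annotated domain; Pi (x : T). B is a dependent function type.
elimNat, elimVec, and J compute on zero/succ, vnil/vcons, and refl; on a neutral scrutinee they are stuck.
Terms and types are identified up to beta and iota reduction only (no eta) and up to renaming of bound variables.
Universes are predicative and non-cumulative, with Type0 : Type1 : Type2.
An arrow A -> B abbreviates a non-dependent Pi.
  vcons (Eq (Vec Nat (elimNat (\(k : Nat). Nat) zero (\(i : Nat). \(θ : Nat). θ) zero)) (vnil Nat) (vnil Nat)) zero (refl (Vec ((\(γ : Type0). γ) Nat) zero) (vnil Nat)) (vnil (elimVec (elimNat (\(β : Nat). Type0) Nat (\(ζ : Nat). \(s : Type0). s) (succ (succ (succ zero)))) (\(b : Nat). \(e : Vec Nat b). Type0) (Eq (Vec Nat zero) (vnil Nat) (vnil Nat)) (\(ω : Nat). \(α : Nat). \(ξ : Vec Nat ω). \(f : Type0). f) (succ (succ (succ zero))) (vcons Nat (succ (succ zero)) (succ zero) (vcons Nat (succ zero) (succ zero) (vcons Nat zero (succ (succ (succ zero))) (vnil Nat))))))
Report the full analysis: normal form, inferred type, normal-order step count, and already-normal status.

normal form:
  vcons (Eq (Vec Nat zero) (vnil Nat) (vnil Nat)) zero (refl (Vec Nat zero) (vnil Nat)) (vnil (Eq (Vec Nat zero) (vnil Nat) (vnil Nat)))
type:
  Vec (Eq (Vec Nat zero) (vnil Nat) (vnil Nat)) (succ zero)
reduction steps (normal order): 18
already normal: no
first contracted redex: an elimNat iota-redex


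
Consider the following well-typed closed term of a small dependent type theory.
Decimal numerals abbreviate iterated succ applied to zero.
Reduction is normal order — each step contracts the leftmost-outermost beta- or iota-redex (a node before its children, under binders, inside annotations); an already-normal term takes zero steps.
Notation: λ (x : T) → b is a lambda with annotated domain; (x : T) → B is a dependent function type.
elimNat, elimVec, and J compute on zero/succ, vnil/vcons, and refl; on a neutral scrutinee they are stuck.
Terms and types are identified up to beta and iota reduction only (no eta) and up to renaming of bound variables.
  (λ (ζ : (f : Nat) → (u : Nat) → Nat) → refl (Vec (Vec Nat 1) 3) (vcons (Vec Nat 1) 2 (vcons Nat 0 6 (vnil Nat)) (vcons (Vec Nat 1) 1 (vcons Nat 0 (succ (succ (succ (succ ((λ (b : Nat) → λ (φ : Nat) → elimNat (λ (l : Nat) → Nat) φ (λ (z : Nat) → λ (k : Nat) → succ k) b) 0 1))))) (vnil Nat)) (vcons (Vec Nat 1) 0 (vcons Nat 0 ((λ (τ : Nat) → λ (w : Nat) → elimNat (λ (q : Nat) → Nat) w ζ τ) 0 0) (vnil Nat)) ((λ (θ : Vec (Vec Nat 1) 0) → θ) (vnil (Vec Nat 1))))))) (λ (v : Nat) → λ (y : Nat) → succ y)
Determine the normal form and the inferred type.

resulting normal form:
  refl (Vec (Vec Nat 1) 3) (vcons (Vec Nat 1) 2 (vcons Nat 0 6 (vnil Nat)) (vcons (Vec Nat 1) 1 (vcons Nat 0 5 (vnil Nat)) (vcons (Vec Nat 1) 0 (vcons Nat 0 0 (vnil Nat)) (vnil (Vec Nat 1)))))
the term's type:
  Eq (Vec (Vec Nat 1) 3) (vcons (Vec Nat 1) 2 (vcons Nat 0 6 (vnil Nat)) (vcons (Vec Nat 1) 1 (vcons Nat 0 5 (vnil Nat)) (vcons (Vec Nat 1) 0 (vcons Nat 0 0 (vnil Nat)) (vnil (Vec Nat 1))))) (vcons (Vec Nat 1) 2 (vcons Nat 0 6 (vnil Nat)) (vcons (Vec Nat 1) 1 (vcons Nat 0 5 (vnil Nat)) (vcons (Vec Nat 1) 0 (vcons Nat 0 0 (vnil Nat)) (vnil (Vec Nat 1)))))
observation: 8 normal-order steps separate the term from its normal form.


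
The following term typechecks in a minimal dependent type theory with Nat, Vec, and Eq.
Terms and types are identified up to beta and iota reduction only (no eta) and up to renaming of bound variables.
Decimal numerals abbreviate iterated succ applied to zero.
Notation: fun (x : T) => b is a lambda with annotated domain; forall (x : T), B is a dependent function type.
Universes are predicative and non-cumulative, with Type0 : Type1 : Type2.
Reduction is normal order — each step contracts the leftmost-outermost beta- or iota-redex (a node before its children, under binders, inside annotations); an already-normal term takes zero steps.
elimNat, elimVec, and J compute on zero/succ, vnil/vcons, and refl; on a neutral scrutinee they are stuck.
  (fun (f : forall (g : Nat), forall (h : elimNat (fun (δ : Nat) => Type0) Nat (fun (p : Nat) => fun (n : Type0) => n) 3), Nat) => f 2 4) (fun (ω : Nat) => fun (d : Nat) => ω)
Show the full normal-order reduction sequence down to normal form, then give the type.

normal-order reduction sequence:
  (fun (f : forall (g : Nat), forall (h : elimNat (fun (δ : Nat) => Type0) Nat (fun (p : Nat) => fun (n : Type0) => n) 3), Nat) => f 2 4) (fun (ω : Nat) => fun (d : Nat) => ω)
  ~> (fun (f : Nat) => fun (g : Nat) => f) 2 4
  ~> (fun (f : Nat) => 2) 4
  ~> 2
the term's type:
  Nat


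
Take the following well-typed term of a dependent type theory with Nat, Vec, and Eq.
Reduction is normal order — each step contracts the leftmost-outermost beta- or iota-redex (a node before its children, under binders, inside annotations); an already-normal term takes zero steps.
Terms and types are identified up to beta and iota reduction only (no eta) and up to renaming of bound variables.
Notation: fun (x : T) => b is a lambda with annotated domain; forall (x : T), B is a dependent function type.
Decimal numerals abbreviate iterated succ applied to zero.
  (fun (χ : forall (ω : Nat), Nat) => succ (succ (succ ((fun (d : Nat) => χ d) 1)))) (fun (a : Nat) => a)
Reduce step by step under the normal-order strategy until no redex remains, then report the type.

reduction (normal order):
  (fun (χ : forall (ω : Nat), Nat) => succ (succ (succ ((fun (d : Nat) => χ d) 1)))) (fun (a : Nat) => a)
  ~> succ (succ (succ ((fun (χ : Nat) => (fun (ω : Nat) => ω) χ) 1)))
  ~> succ (succ (succ ((fun (χ : Nat) => χ) 1)))
  ~> 4
the term's type:
  Nat


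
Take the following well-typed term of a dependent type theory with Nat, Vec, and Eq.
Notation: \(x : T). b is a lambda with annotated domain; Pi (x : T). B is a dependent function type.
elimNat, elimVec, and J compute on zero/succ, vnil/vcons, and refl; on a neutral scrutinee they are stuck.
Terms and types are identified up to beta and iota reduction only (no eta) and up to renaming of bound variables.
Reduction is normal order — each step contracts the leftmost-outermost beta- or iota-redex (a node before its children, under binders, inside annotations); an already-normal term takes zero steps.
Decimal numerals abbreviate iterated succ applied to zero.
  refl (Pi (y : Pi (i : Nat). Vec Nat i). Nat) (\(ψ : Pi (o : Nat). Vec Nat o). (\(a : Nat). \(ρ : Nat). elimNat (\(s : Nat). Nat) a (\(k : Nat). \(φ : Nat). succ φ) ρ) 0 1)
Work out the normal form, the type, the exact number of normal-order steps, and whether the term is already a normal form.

resulting normal form:
  refl (Pi (y : Pi (i : Nat). Vec Nat i). Nat) (\(ψ : Pi (o : Nat). Vec Nat o). 1)
inferred type:
  Eq (Pi (y : Pi (i : Nat). Vec Nat i). Nat) (\(ψ : Pi (o : Nat). Vec Nat o). 1) (\(a : Pi (ρ : Nat). Vec Nat ρ). 1)
steps to reach normal form (normal order): 6
term was already normal: no
first redex: a beta-redex


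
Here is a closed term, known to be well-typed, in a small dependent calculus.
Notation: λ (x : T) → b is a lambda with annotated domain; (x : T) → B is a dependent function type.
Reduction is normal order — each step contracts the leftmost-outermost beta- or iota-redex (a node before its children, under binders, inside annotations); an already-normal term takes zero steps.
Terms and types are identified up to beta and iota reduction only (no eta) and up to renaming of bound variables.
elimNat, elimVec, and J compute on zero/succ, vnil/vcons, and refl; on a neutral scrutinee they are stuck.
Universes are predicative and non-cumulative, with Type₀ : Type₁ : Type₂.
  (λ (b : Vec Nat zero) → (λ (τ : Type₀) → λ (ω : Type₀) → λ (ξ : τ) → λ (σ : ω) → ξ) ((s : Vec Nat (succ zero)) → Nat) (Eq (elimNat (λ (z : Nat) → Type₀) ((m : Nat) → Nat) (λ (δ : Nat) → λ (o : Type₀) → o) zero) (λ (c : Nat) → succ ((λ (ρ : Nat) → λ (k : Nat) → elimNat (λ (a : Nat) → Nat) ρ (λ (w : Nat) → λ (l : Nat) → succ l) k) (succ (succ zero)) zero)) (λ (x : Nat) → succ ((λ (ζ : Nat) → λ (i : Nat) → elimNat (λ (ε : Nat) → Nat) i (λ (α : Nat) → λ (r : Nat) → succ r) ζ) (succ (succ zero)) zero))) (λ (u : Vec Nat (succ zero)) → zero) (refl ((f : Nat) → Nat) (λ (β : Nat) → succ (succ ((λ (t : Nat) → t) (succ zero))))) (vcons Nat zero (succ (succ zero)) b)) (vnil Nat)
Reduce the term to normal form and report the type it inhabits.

reduced normal form:
  zero
type:
  Nat
observation: the leftmost-outermost redex is a beta-redex, and normalization takes 6 steps.


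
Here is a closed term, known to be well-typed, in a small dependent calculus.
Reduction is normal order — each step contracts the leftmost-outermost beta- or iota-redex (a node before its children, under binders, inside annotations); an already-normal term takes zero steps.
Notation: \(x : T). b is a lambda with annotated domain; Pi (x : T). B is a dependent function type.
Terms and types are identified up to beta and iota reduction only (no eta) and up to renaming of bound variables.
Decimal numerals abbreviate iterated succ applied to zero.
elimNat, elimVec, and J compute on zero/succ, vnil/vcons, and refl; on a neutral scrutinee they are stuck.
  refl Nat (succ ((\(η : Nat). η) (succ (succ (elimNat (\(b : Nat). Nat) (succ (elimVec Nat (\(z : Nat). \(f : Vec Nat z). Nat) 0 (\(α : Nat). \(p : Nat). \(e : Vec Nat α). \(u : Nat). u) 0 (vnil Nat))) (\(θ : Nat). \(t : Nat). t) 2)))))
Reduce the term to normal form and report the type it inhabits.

reduced normal form:
  refl Nat 4
inferred type:
  Eq Nat 4 4
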